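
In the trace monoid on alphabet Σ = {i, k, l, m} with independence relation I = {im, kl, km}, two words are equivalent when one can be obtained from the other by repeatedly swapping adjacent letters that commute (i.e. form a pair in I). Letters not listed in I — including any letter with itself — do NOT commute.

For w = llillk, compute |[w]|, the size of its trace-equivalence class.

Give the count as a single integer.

drop 0:l onto floor
drop 1:l onto {0:l}
drop 2:i onto {1:l}
drop 3:l onto {2:i}
drop 4:l onto {3:l}
drop 5:k onto {2:i}
ground layer = {0:l}
drop-orders for the pieces not yet dropped (sum over which currently-grounded one goes next):
  1 to go: {4} 1  {5} 1
  2 to go: {3,4} 1  {4,5} 2
  3 to go: {3,4,5} 3
  4 to go: {2,3,4,5} 3
  if 0:l drops first: 3 orders

3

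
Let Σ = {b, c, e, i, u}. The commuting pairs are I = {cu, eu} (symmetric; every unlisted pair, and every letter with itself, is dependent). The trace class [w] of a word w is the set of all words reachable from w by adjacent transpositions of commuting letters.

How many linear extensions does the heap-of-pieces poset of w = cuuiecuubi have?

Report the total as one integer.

drop 0:c onto floor
drop 1:u onto floor
drop 2:u onto {1:u}
drop 3:i onto {0:c, 2:u}
drop 4:e onto {3:i}
drop 5:c onto {4:e}
drop 6:u onto {3:i}
drop 7:u onto {6:u}
drop 8:b onto {5:c, 7:u}
drop 9:i onto {8:b}
ground layer = {0:c, 1:u}
drop-orders for the pieces not yet dropped (sum over which currently-grounded one goes next):
  1 to go: {9} 1
  2 to go: {8,9} 1
  3 to go: {5,8,9} 1  {7,8,9} 1
  4 to go: {4,5,8,9} 1  {5,7,8,9} 2  {6,7,8,9} 1
  5 to go: {4,5,7,8,9} 3  {5,6,7,8,9} 3
  6 to go: {4,5,6,7,8,9} 6
  7 to go: {3,4,5,6,7,8,9} 6
  8 to go: {0,3,4,5,6,7,8,9} 6  {2,3,4,5,6,7,8,9} 6
  if 0:c drops first: 6 orders
  if 1:u drops first: 12 orders
heap linearizations: 18

18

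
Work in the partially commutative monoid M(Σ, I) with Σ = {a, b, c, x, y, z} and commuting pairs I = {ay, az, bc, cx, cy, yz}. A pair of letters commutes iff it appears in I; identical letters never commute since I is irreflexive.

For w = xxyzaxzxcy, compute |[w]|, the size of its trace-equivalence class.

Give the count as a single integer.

drop 0:x onto floor
drop 1:x onto {0:x}
drop 2:y onto {1:x}
drop 3:z onto {1:x}
drop 4:a onto {1:x}
drop 5:x onto {2:y, 3:z, 4:a}
drop 6:z onto {5:x}
drop 7:x onto {6:z}
drop 8:c onto {6:z}
drop 9:y onto {7:x}
ground layer = {0:x}
drop-orders for the pieces not yet dropped (sum over which currently-grounded one goes next):
  1 to go: {8} 1  {9} 1
  2 to go: {7,9} 1  {8,9} 2
  3 to go: {7,8,9} 3
  4 to go: {6,7,8,9} 3
  5 to go: {5,6,7,8,9} 3
  6 to go: {2,5,6,7,8,9} 3  {3,5,6,7,8,9} 3  {4,5,6,7,8,9} 3
  7 to go: {2,3,5,6,7,8,9} 6  {2,4,5,6,7,8,9} 6  {3,4,5,6,7,8,9} 6
  8 to go: {2,3,4,5,6,7,8,9} 18
  if 0:x drops first: 18 orders

18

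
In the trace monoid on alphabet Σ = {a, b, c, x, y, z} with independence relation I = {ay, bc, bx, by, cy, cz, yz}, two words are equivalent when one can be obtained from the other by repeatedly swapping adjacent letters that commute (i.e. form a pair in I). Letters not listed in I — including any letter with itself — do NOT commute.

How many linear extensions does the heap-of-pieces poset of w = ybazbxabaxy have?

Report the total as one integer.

9

piece 0:y — minimal
piece 1:b — minimal
piece 2:a rests on {1:b}
piece 3:z rests on {2:a}
piece 4:b rests on {3:z}
piece 5:x rests on {0:y, 3:z}
piece 6:a rests on {4:b, 5:x}
piece 7:b rests on {6:a}
piece 8:a rests on {7:b}
piece 9:x rests on {8:a}
piece 10:y rests on {9:x}
minimal pieces: {0:y, 1:b}
ways to finish when only these pieces remain (= sum over removing one remaining piece with nothing left below it):
  1 left: {10}→1
  2 left: {9,10}→1
  3 left: {8,9,10}→1
  4 left: {7,8,9,10}→1
  5 left: {6,7,8,9,10}→1
  6 left: {4,6,7,8,9,10}→1  {5,6,7,8,9,10}→1
  7 left: {0,5,6,7,8,9,10}→1  {4,5,6,7,8,9,10}→2
  8 left: {0,4,5,6,7,8,9,10}→3  {3,4,5,6,7,8,9,10}→2
  9 left: {0,3,4,5,6,7,8,9,10}→5  {2,3,4,5,6,7,8,9,10}→2
  placing 0:y first → 2 extensions
  placing 1:b first → 7 extensions
total linear extensions = 9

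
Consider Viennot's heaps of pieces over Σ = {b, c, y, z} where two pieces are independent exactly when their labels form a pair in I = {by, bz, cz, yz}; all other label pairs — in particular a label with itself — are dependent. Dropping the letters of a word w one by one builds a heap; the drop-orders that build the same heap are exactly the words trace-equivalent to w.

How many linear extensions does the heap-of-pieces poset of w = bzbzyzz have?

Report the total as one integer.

105

drop 0:b onto floor
drop 1:z onto floor
drop 2:b onto {0:b}
drop 3:z onto {1:z}
drop 4:y onto floor
drop 5:z onto {3:z}
drop 6:z onto {5:z}
ground layer = {0:b, 1:z, 4:y}
drop-orders for the pieces not yet dropped (sum over which currently-grounded one goes next):
  1 to go: {2} 1  {4} 1  {6} 1
  2 to go: {0,2} 1  {2,4} 2  {2,6} 2  {4,6} 2  {5,6} 1
  3 to go: {0,2,4} 3  {0,2,6} 3  {2,4,6} 6  {2,5,6} 3  {3,5,6} 1  {4,5,6} 3
  4 to go: {0,2,4,6} 12  {0,2,5,6} 6  {1,3,5,6} 1  {2,3,5,6} 4  {2,4,5,6} 12  {3,4,5,6} 4
  5 to go: {0,2,3,5,6} 10  {0,2,4,5,6} 30  {1,2,3,5,6} 5  {1,3,4,5,6} 5  {2,3,4,5,6} 20
  if 0:b drops first: 30 orders
  if 1:z drops first: 60 orders
  if 4:y drops first: 15 orders
heap linearizations: 105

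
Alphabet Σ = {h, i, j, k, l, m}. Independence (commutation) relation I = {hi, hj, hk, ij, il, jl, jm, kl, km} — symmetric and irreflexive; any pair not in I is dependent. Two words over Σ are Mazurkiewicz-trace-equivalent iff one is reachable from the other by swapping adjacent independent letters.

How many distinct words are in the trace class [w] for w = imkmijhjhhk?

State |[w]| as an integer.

538

drop 0:i onto floor
drop 1:m onto {0:i}
drop 2:k onto {0:i}
drop 3:m onto {1:m}
drop 4:i onto {2:k, 3:m}
drop 5:j onto {2:k}
drop 6:h onto {3:m}
drop 7:j onto {5:j}
drop 8:h onto {6:h}
drop 9:h onto {8:h}
drop 10:k onto {4:i, 7:j}
ground layer = {0:i}
drop-orders for the pieces not yet dropped (sum over which currently-grounded one goes next):
  1 to go: {9} 1  {10} 1
  2 to go: {4,10} 1  {7,10} 1  {8,9} 1  {9,10} 2
  3 to go: {4,7,10} 2  {4,9,10} 3  {5,7,10} 1  {6,8,9} 1  {7,9,10} 3  {8,9,10} 3
  4 to go: {4,5,7,10} 3  {4,7,9,10} 8  {4,8,9,10} 6  {5,7,9,10} 4  {6,8,9,10} 4  {7,8,9,10} 6
  5 to go: {2,4,5,7,10} 3  {4,5,7,9,10} 15  {4,6,8,9,10} 10  {4,7,8,9,10} 20  {5,7,8,9,10} 10  {6,7,8,9,10} 10
  6 to go: {2,4,5,7,9,10} 18  {3,4,6,8,9,10} 10  {4,5,7,8,9,10} 45  {4,6,7,8,9,10} 40  {5,6,7,8,9,10} 20
  7 to go: {1,3,4,6,8,9,10} 10  {2,4,5,7,8,9,10} 63  {3,4,6,7,8,9,10} 50  {4,5,6,7,8,9,10} 105
  8 to go: {1,3,4,6,7,8,9,10} 60  {2,4,5,6,7,8,9,10} 168  {3,4,5,6,7,8,9,10} 155
  9 to go: {1,3,4,5,6,7,8,9,10} 215  {2,3,4,5,6,7,8,9,10} 323
  if 0:i drops first: 538 orders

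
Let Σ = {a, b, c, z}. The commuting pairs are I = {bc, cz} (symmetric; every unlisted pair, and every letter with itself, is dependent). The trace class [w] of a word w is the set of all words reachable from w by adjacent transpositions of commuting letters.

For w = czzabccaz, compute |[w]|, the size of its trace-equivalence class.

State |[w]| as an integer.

#0=c has no predecessor
#1=z has no predecessor
#2=z depends on [1:z]
#3=a depends on [0:c, 2:z]
#4=b depends on [3:a]
#5=c depends on [3:a]
#6=c depends on [5:c]
#7=a depends on [4:b, 6:c]
#8=z depends on [7:a]
sources: [0:c, 1:z]
N(rest) = Σ N(rest − s) over sources s of rest; N(one piece) = 1:
  size 1 → [8]=1
  size 2 → [7,8]=1
  size 3 → [4,7,8]=1  [6,7,8]=1
  size 4 → [4,6,7,8]=2  [5,6,7,8]=1
  size 5 → [4,5,6,7,8]=3
  size 6 → [3,4,5,6,7,8]=3
  size 7 → [0,3,4,5,6,7,8]=3  [2,3,4,5,6,7,8]=3
  first=0(c) contributes 3
  first=1(z) contributes 6
|[w]| = 9

9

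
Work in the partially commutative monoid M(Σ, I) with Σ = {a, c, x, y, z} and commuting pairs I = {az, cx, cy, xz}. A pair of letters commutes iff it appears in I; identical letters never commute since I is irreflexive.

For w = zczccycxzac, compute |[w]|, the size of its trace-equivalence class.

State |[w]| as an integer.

24

piece 0:z — minimal
piece 1:c rests on {0:z}
piece 2:z rests on {1:c}
piece 3:c rests on {2:z}
piece 4:c rests on {3:c}
piece 5:y rests on {2:z}
piece 6:c rests on {4:c}
piece 7:x rests on {5:y}
piece 8:z rests on {5:y, 6:c}
piece 9:a rests on {6:c, 7:x}
piece 10:c rests on {8:z, 9:a}
minimal pieces: {0:z}
ways to finish when only these pieces remain (= sum over removing one remaining piece with nothing left below it):
  1 left: {10}→1
  2 left: {8,10}→1  {9,10}→1
  3 left: {7,9,10}→1  {8,9,10}→2
  4 left: {6,8,9,10}→2  {7,8,9,10}→3
  5 left: {4,6,8,9,10}→2  {5,7,8,9,10}→3  {6,7,8,9,10}→5
  6 left: {3,4,6,8,9,10}→2  {4,6,7,8,9,10}→7  {5,6,7,8,9,10}→8
  7 left: {3,4,6,7,8,9,10}→9  {4,5,6,7,8,9,10}→15
  8 left: {3,4,5,6,7,8,9,10}→24
  9 left: {2,3,4,5,6,7,8,9,10}→24
  placing 0:z first → 24 extensions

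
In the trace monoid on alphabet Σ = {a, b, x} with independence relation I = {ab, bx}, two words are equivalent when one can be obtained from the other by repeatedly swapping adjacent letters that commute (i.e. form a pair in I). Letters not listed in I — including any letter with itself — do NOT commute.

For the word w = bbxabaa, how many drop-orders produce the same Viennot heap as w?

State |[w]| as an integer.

0(b) covers ∅
1(b) covers 0:b
2(x) covers ∅
3(a) covers 2:x
4(b) covers 1:b
5(a) covers 3:a
6(a) covers 5:a
floor of heap: 0:b, 2:x
completions by unplaced set U, small U first (add the entries for U minus each lowest piece of U):
  |U|=1: {4}:1  {6}:1
  |U|=2: {1,4}:1  {4,6}:2  {5,6}:1
  |U|=3: {0,1,4}:1  {1,4,6}:3  {3,5,6}:1  {4,5,6}:3
  |U|=4: {0,1,4,6}:4  {1,4,5,6}:6  {2,3,5,6}:1  {3,4,5,6}:4
  |U|=5: {0,1,4,5,6}:10  {1,3,4,5,6}:10  {2,3,4,5,6}:5
  start at 0(b): 15
  start at 2(x): 20
sum over floor = 35

35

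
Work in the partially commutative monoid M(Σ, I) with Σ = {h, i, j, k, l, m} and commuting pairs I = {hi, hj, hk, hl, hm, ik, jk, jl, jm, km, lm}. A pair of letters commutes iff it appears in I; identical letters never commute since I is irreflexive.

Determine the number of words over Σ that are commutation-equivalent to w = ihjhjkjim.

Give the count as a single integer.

252

0(i) covers ∅
1(h) covers ∅
2(j) covers 0:i
3(h) covers 1:h
4(j) covers 2:j
5(k) covers ∅
6(j) covers 4:j
7(i) covers 6:j
8(m) covers 7:i
floor of heap: 0:i, 1:h, 5:k
completions by unplaced set U, small U first (add the entries for U minus each lowest piece of U):
  |U|=1: {3}:1  {5}:1  {8}:1
  |U|=2: {1,3}:1  {3,5}:2  {3,8}:2  {5,8}:2  {7,8}:1
  |U|=3: {1,3,5}:3  {1,3,8}:3  {3,5,8}:6  {3,7,8}:3  {5,7,8}:3  {6,7,8}:1
  |U|=4: {1,3,5,8}:12  {1,3,7,8}:6  {3,5,7,8}:12  {3,6,7,8}:4  {4,6,7,8}:1  {5,6,7,8}:4
  |U|=5: {1,3,5,7,8}:30  {1,3,6,7,8}:10  {2,4,6,7,8}:1  {3,4,6,7,8}:5  {3,5,6,7,8}:20  {4,5,6,7,8}:5
  |U|=6: {0,2,4,6,7,8}:1  {1,3,4,6,7,8}:15  {1,3,5,6,7,8}:60  {2,3,4,6,7,8}:6  {2,4,5,6,7,8}:6  {3,4,5,6,7,8}:30
  |U|=7: {0,2,3,4,6,7,8}:7  {0,2,4,5,6,7,8}:7  {1,2,3,4,6,7,8}:21  {1,3,4,5,6,7,8}:105  {2,3,4,5,6,7,8}:42
  start at 0(i): 168
  start at 1(h): 56
  start at 5(k): 28
sum over floor = 252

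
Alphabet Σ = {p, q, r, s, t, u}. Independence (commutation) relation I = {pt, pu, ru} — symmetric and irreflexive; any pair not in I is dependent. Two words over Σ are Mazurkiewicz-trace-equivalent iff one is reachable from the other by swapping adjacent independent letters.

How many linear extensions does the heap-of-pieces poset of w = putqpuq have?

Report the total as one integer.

#0=p has no predecessor
#1=u has no predecessor
#2=t depends on [1:u]
#3=q depends on [0:p, 2:t]
#4=p depends on [3:q]
#5=u depends on [3:q]
#6=q depends on [4:p, 5:u]
sources: [0:p, 1:u]
N(rest) = Σ N(rest − s) over sources s of rest; N(one piece) = 1:
  size 1 → [6]=1
  size 2 → [4,6]=1  [5,6]=1
  size 3 → [4,5,6]=2
  size 4 → [3,4,5,6]=2
  size 5 → [0,3,4,5,6]=2  [2,3,4,5,6]=2
  first=0(p) contributes 2
  first=1(u) contributes 4
|[w]| = 6

6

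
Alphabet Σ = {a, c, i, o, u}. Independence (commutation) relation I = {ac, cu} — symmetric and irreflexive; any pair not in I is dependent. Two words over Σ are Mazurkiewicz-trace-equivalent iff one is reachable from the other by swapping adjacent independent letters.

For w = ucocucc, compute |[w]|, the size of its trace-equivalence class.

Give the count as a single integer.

8

piece 0:u — minimal
piece 1:c — minimal
piece 2:o rests on {0:u, 1:c}
piece 3:c rests on {2:o}
piece 4:u rests on {2:o}
piece 5:c rests on {3:c}
piece 6:c rests on {5:c}
minimal pieces: {0:u, 1:c}
ways to finish when only these pieces remain (= sum over removing one remaining piece with nothing left below it):
  1 left: {4}→1  {6}→1
  2 left: {4,6}→2  {5,6}→1
  3 left: {3,5,6}→1  {4,5,6}→3
  4 left: {3,4,5,6}→4
  5 left: {2,3,4,5,6}→4
  placing 0:u first → 4 extensions
  placing 1:c first → 4 extensions
total linear extensions = 8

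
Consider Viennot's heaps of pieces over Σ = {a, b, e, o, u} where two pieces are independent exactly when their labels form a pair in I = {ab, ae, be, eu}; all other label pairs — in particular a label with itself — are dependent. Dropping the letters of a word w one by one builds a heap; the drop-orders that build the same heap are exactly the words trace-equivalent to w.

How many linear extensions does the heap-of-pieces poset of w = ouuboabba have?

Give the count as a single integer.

#0=o has no predecessor
#1=u depends on [0:o]
#2=u depends on [1:u]
#3=b depends on [2:u]
#4=o depends on [3:b]
#5=a depends on [4:o]
#6=b depends on [4:o]
#7=b depends on [6:b]
#8=a depends on [5:a]
sources: [0:o]
N(rest) = Σ N(rest − s) over sources s of rest; N(one piece) = 1:
  size 1 → [7]=1  [8]=1
  size 2 → [5,8]=1  [6,7]=1  [7,8]=2
  size 3 → [5,7,8]=3  [6,7,8]=3
  size 4 → [5,6,7,8]=6
  size 5 → [4,5,6,7,8]=6
  size 6 → [3,4,5,6,7,8]=6
  size 7 → [2,3,4,5,6,7,8]=6
  first=0(o) contributes 6

6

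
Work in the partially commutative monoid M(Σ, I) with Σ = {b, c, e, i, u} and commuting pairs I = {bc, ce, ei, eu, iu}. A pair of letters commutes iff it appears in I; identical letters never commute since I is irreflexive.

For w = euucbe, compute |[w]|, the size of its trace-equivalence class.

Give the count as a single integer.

10

drop 0:e onto floor
drop 1:u onto floor
drop 2:u onto {1:u}
drop 3:c onto {2:u}
drop 4:b onto {0:e, 2:u}
drop 5:e onto {4:b}
ground layer = {0:e, 1:u}
drop-orders for the pieces not yet dropped (sum over which currently-grounded one goes next):
  1 to go: {3} 1  {5} 1
  2 to go: {3,5} 2  {4,5} 1
  3 to go: {0,4,5} 1  {3,4,5} 3
  4 to go: {0,3,4,5} 4  {2,3,4,5} 3
  if 0:e drops first: 3 orders
  if 1:u drops first: 7 orders
heap linearizations: 10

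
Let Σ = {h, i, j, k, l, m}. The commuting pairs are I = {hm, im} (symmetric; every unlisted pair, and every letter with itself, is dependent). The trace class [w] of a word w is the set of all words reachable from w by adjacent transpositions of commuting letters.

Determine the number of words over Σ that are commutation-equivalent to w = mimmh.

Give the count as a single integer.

10

piece 0:m — minimal
piece 1:i — minimal
piece 2:m rests on {0:m}
piece 3:m rests on {2:m}
piece 4:h rests on {1:i}
minimal pieces: {0:m, 1:i}
ways to finish when only these pieces remain (= sum over removing one remaining piece with nothing left below it):
  1 left: {3}→1  {4}→1
  2 left: {1,4}→1  {2,3}→1  {3,4}→2
  3 left: {0,2,3}→1  {1,3,4}→3  {2,3,4}→3
  placing 0:m first → 6 extensions
  placing 1:i first → 4 extensions
total linear extensions = 10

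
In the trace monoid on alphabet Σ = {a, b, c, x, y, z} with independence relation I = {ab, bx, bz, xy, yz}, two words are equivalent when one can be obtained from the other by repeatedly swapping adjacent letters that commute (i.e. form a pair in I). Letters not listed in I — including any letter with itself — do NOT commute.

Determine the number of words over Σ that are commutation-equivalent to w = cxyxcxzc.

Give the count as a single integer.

3

0(c) covers ∅
1(x) covers 0:c
2(y) covers 0:c
3(x) covers 1:x
4(c) covers 2:y, 3:x
5(x) covers 4:c
6(z) covers 5:x
7(c) covers 6:z
floor of heap: 0:c
completions by unplaced set U, small U first (add the entries for U minus each lowest piece of U):
  |U|=1: {7}:1
  |U|=2: {6,7}:1
  |U|=3: {5,6,7}:1
  |U|=4: {4,5,6,7}:1
  |U|=5: {2,4,5,6,7}:1  {3,4,5,6,7}:1
  |U|=6: {1,3,4,5,6,7}:1  {2,3,4,5,6,7}:2
  start at 0(c): 3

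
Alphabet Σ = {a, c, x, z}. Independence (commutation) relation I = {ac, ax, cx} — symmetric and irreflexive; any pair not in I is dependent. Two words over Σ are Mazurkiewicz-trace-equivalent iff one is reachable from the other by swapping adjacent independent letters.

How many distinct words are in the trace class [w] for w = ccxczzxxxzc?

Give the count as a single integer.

drop 0:c onto floor
drop 1:c onto {0:c}
drop 2:x onto floor
drop 3:c onto {1:c}
drop 4:z onto {2:x, 3:c}
drop 5:z onto {4:z}
drop 6:x onto {5:z}
drop 7:x onto {6:x}
drop 8:x onto {7:x}
drop 9:z onto {8:x}
drop 10:c onto {9:z}
ground layer = {0:c, 2:x}
drop-orders for the pieces not yet dropped (sum over which currently-grounded one goes next):
  1 to go: {10} 1
  2 to go: {9,10} 1
  3 to go: {8,9,10} 1
  4 to go: {7,8,9,10} 1
  5 to go: {6,7,8,9,10} 1
  6 to go: {5,6,7,8,9,10} 1
  7 to go: {4,5,6,7,8,9,10} 1
  8 to go: {2,4,5,6,7,8,9,10} 1  {3,4,5,6,7,8,9,10} 1
  9 to go: {1,3,4,5,6,7,8,9,10} 1  {2,3,4,5,6,7,8,9,10} 2
  if 0:c drops first: 3 orders
  if 2:x drops first: 1 orders
heap linearizations: 4

4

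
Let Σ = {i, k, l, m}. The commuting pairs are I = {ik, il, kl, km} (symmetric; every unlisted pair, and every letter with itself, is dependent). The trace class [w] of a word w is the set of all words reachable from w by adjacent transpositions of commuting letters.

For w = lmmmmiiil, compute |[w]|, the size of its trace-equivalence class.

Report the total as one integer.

4

0(l) covers ∅
1(m) covers 0:l
2(m) covers 1:m
3(m) covers 2:m
4(m) covers 3:m
5(i) covers 4:m
6(i) covers 5:i
7(i) covers 6:i
8(l) covers 4:m
floor of heap: 0:l
completions by unplaced set U, small U first (add the entries for U minus each lowest piece of U):
  |U|=1: {7}:1  {8}:1
  |U|=2: {6,7}:1  {7,8}:2
  |U|=3: {5,6,7}:1  {6,7,8}:3
  |U|=4: {5,6,7,8}:4
  |U|=5: {4,5,6,7,8}:4
  |U|=6: {3,4,5,6,7,8}:4
  |U|=7: {2,3,4,5,6,7,8}:4
  start at 0(l): 4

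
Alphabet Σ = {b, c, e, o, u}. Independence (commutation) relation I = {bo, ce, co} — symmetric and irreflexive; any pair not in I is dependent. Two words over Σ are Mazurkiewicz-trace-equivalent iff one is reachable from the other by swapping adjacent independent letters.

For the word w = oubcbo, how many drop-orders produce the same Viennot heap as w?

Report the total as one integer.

4

drop 0:o onto floor
drop 1:u onto {0:o}
drop 2:b onto {1:u}
drop 3:c onto {2:b}
drop 4:b onto {3:c}
drop 5:o onto {1:u}
ground layer = {0:o}
drop-orders for the pieces not yet dropped (sum over which currently-grounded one goes next):
  1 to go: {4} 1  {5} 1
  2 to go: {3,4} 1  {4,5} 2
  3 to go: {2,3,4} 1  {3,4,5} 3
  4 to go: {2,3,4,5} 4
  if 0:o drops first: 4 orders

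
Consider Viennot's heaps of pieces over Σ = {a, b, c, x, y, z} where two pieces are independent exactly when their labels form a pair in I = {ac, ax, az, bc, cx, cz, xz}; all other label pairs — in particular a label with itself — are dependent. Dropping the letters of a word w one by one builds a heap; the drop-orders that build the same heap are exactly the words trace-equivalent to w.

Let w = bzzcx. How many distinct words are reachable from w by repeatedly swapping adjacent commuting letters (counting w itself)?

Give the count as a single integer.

15

drop 0:b onto floor
drop 1:z onto {0:b}
drop 2:z onto {1:z}
drop 3:c onto floor
drop 4:x onto {0:b}
ground layer = {0:b, 3:c}
drop-orders for the pieces not yet dropped (sum over which currently-grounded one goes next):
  1 to go: {2} 1  {3} 1  {4} 1
  2 to go: {1,2} 1  {2,3} 2  {2,4} 2  {3,4} 2
  3 to go: {1,2,3} 3  {1,2,4} 3  {2,3,4} 6
  if 0:b drops first: 12 orders
  if 3:c drops first: 3 orders
heap linearizations: 15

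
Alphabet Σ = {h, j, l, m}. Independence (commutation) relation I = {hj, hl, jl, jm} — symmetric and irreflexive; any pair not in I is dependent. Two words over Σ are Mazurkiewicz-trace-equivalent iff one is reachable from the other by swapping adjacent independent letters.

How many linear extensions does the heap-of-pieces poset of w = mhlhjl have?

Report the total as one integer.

36

drop 0:m onto floor
drop 1:h onto {0:m}
drop 2:l onto {0:m}
drop 3:h onto {1:h}
drop 4:j onto floor
drop 5:l onto {2:l}
ground layer = {0:m, 4:j}
drop-orders for the pieces not yet dropped (sum over which currently-grounded one goes next):
  1 to go: {3} 1  {4} 1  {5} 1
  2 to go: {1,3} 1  {2,5} 1  {3,4} 2  {3,5} 2  {4,5} 2
  3 to go: {1,3,4} 3  {1,3,5} 3  {2,3,5} 3  {2,4,5} 3  {3,4,5} 6
  4 to go: {1,2,3,5} 6  {1,3,4,5} 12  {2,3,4,5} 12
  if 0:m drops first: 30 orders
  if 4:j drops first: 6 orders
heap linearizations: 36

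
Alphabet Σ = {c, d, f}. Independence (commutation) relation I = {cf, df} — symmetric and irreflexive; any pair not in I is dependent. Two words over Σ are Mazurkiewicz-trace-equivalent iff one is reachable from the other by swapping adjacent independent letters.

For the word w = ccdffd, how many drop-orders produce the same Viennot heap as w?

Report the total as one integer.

15

0(c) covers ∅
1(c) covers 0:c
2(d) covers 1:c
3(f) covers ∅
4(f) covers 3:f
5(d) covers 2:d
floor of heap: 0:c, 3:f
completions by unplaced set U, small U first (add the entries for U minus each lowest piece of U):
  |U|=1: {4}:1  {5}:1
  |U|=2: {2,5}:1  {3,4}:1  {4,5}:2
  |U|=3: {1,2,5}:1  {2,4,5}:3  {3,4,5}:3
  |U|=4: {0,1,2,5}:1  {1,2,4,5}:4  {2,3,4,5}:6
  start at 0(c): 10
  start at 3(f): 5
sum over floor = 15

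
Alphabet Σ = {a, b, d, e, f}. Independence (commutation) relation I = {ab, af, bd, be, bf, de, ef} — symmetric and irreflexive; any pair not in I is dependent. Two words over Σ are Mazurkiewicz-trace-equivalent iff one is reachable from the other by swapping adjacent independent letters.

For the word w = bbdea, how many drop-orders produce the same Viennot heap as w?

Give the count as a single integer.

piece 0:b — minimal
piece 1:b rests on {0:b}
piece 2:d — minimal
piece 3:e — minimal
piece 4:a rests on {2:d, 3:e}
minimal pieces: {0:b, 2:d, 3:e}
ways to finish when only these pieces remain (= sum over removing one remaining piece with nothing left below it):
  1 left: {1}→1  {4}→1
  2 left: {0,1}→1  {1,4}→2  {2,4}→1  {3,4}→1
  3 left: {0,1,4}→3  {1,2,4}→3  {1,3,4}→3  {2,3,4}→2
  placing 0:b first → 8 extensions
  placing 2:d first → 6 extensions
  placing 3:e first → 6 extensions
total linear extensions = 20

20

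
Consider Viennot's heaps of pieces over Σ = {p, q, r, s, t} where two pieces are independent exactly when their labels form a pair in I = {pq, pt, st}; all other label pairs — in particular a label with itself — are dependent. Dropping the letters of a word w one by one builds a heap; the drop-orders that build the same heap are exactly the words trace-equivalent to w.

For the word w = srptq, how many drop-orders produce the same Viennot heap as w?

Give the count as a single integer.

#0=s has no predecessor
#1=r depends on [0:s]
#2=p depends on [1:r]
#3=t depends on [1:r]
#4=q depends on [3:t]
sources: [0:s]
N(rest) = Σ N(rest − s) over sources s of rest; N(one piece) = 1:
  size 1 → [2]=1  [4]=1
  size 2 → [2,4]=2  [3,4]=1
  size 3 → [2,3,4]=3
  first=0(s) contributes 3

3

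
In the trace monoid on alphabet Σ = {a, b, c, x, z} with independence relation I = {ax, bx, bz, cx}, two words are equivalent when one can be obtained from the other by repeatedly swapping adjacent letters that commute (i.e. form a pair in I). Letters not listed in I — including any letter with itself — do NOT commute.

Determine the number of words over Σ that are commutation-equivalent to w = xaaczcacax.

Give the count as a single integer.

20

drop 0:x onto floor
drop 1:a onto floor
drop 2:a onto {1:a}
drop 3:c onto {2:a}
drop 4:z onto {0:x, 3:c}
drop 5:c onto {4:z}
drop 6:a onto {5:c}
drop 7:c onto {6:a}
drop 8:a onto {7:c}
drop 9:x onto {4:z}
ground layer = {0:x, 1:a}
drop-orders for the pieces not yet dropped (sum over which currently-grounded one goes next):
  1 to go: {8} 1  {9} 1
  2 to go: {7,8} 1  {8,9} 2
  3 to go: {6,7,8} 1  {7,8,9} 3
  4 to go: {5,6,7,8} 1  {6,7,8,9} 4
  5 to go: {5,6,7,8,9} 5
  6 to go: {4,5,6,7,8,9} 5
  7 to go: {0,4,5,6,7,8,9} 5  {3,4,5,6,7,8,9} 5
  8 to go: {0,3,4,5,6,7,8,9} 10  {2,3,4,5,6,7,8,9} 5
  if 0:x drops first: 5 orders
  if 1:a drops first: 15 orders
heap linearizations: 20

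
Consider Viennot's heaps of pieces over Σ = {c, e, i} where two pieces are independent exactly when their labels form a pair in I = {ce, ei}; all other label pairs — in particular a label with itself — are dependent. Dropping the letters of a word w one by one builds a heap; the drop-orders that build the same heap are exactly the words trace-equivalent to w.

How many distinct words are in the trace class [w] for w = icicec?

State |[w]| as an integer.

6

#0=i has no predecessor
#1=c depends on [0:i]
#2=i depends on [1:c]
#3=c depends on [2:i]
#4=e has no predecessor
#5=c depends on [3:c]
sources: [0:i, 4:e]
N(rest) = Σ N(rest − s) over sources s of rest; N(one piece) = 1:
  size 1 → [4]=1  [5]=1
  size 2 → [3,5]=1  [4,5]=2
  size 3 → [2,3,5]=1  [3,4,5]=3
  size 4 → [1,2,3,5]=1  [2,3,4,5]=4
  first=0(i) contributes 5
  first=4(e) contributes 1
|[w]| = 6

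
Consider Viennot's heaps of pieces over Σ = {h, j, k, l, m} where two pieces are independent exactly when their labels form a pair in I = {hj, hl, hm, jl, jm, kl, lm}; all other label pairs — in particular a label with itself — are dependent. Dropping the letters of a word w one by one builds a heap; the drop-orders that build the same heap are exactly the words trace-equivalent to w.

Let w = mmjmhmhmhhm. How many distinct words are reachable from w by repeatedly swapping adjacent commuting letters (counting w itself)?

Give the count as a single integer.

piece 0:m — minimal
piece 1:m rests on {0:m}
piece 2:j — minimal
piece 3:m rests on {1:m}
piece 4:h — minimal
piece 5:m rests on {3:m}
piece 6:h rests on {4:h}
piece 7:m rests on {5:m}
piece 8:h rests on {6:h}
piece 9:h rests on {8:h}
piece 10:m rests on {7:m}
minimal pieces: {0:m, 2:j, 4:h}
ways to finish when only these pieces remain (= sum over removing one remaining piece with nothing left below it):
  1 left: {2}→1  {9}→1  {10}→1
  2 left: {2,9}→2  {2,10}→2  {7,10}→1  {8,9}→1  {9,10}→2
  3 left: {2,7,10}→3  {2,8,9}→3  {2,9,10}→6  {5,7,10}→1  {6,8,9}→1  {7,9,10}→3  {8,9,10}→3
  4 left: {2,5,7,10}→4  {2,6,8,9}→4  {2,7,9,10}→12  {2,8,9,10}→12  {3,5,7,10}→1  {4,6,8,9}→1  {5,7,9,10}→4  {6,8,9,10}→4  {7,8,9,10}→6
  5 left: {1,3,5,7,10}→1  {2,3,5,7,10}→5  {2,4,6,8,9}→5  {2,5,7,9,10}→20  {2,6,8,9,10}→20  {2,7,8,9,10}→30  {3,5,7,9,10}→5  {4,6,8,9,10}→5  {5,7,8,9,10}→10  {6,7,8,9,10}→10
  6 left: {0,1,3,5,7,10}→1  {1,2,3,5,7,10}→6  {1,3,5,7,9,10}→6  {2,3,5,7,9,10}→30  {2,4,6,8,9,10}→30  {2,5,7,8,9,10}→60  {2,6,7,8,9,10}→60  {3,5,7,8,9,10}→15  {4,6,7,8,9,10}→15  {5,6,7,8,9,10}→20
  7 left: {0,1,2,3,5,7,10}→7  {0,1,3,5,7,9,10}→7  {1,2,3,5,7,9,10}→42  {1,3,5,7,8,9,10}→21  {2,3,5,7,8,9,10}→105  {2,4,6,7,8,9,10}→105  {2,5,6,7,8,9,10}→140  {3,5,6,7,8,9,10}→35  {4,5,6,7,8,9,10}→35
  8 left: {0,1,2,3,5,7,9,10}→56  {0,1,3,5,7,8,9,10}→28  {1,2,3,5,7,8,9,10}→168  {1,3,5,6,7,8,9,10}→56  {2,3,5,6,7,8,9,10}→280  {2,4,5,6,7,8,9,10}→280  {3,4,5,6,7,8,9,10}→70
  9 left: {0,1,2,3,5,7,8,9,10}→252  {0,1,3,5,6,7,8,9,10}→84  {1,2,3,5,6,7,8,9,10}→504  {1,3,4,5,6,7,8,9,10}→126  {2,3,4,5,6,7,8,9,10}→630
  placing 0:m first → 1260 extensions
  placing 2:j first → 210 extensions
  placing 4:h first → 840 extensions
total linear extensions = 2310

2310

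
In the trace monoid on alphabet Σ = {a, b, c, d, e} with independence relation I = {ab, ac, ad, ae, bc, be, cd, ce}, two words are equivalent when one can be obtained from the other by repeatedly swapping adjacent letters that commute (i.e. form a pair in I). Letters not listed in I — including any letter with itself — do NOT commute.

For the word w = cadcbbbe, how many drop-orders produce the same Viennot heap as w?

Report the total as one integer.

672

#0=c has no predecessor
#1=a has no predecessor
#2=d has no predecessor
#3=c depends on [0:c]
#4=b depends on [2:d]
#5=b depends on [4:b]
#6=b depends on [5:b]
#7=e depends on [2:d]
sources: [0:c, 1:a, 2:d]
N(rest) = Σ N(rest − s) over sources s of rest; N(one piece) = 1:
  size 1 → [1]=1  [3]=1  [6]=1  [7]=1
  size 2 → [0,3]=1  [1,3]=2  [1,6]=2  [1,7]=2  [3,6]=2  [3,7]=2  [5,6]=1  [6,7]=2
  size 3 → [0,1,3]=3  [0,3,6]=3  [0,3,7]=3  [1,3,6]=6  [1,3,7]=6  [1,5,6]=3  [1,6,7]=6  [3,5,6]=3  [3,6,7]=6  [4,5,6]=1  [5,6,7]=3
  size 4 → [0,1,3,6]=12  [0,1,3,7]=12  [0,3,5,6]=6  [0,3,6,7]=12  [1,3,5,6]=12  [1,3,6,7]=24  [1,4,5,6]=4  [1,5,6,7]=12  [3,4,5,6]=4  [3,5,6,7]=12  [4,5,6,7]=4
  size 5 → [0,1,3,5,6]=30  [0,1,3,6,7]=60  [0,3,4,5,6]=10  [0,3,5,6,7]=30  [1,3,4,5,6]=20  [1,3,5,6,7]=60  [1,4,5,6,7]=20  [2,4,5,6,7]=4  [3,4,5,6,7]=20
  size 6 → [0,1,3,4,5,6]=60  [0,1,3,5,6,7]=180  [0,3,4,5,6,7]=60  [1,2,4,5,6,7]=24  [1,3,4,5,6,7]=120  [2,3,4,5,6,7]=24
  first=0(c) contributes 168
  first=1(a) contributes 84
  first=2(d) contributes 420
|[w]| = 672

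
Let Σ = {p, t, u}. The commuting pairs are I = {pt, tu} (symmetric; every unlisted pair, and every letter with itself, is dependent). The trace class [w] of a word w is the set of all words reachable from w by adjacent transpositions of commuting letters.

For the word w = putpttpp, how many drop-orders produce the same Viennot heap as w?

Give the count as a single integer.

0(p) covers ∅
1(u) covers 0:p
2(t) covers ∅
3(p) covers 1:u
4(t) covers 2:t
5(t) covers 4:t
6(p) covers 3:p
7(p) covers 6:p
floor of heap: 0:p, 2:t
completions by unplaced set U, small U first (add the entries for U minus each lowest piece of U):
  |U|=1: {5}:1  {7}:1
  |U|=2: {4,5}:1  {5,7}:2  {6,7}:1
  |U|=3: {2,4,5}:1  {3,6,7}:1  {4,5,7}:3  {5,6,7}:3
  |U|=4: {1,3,6,7}:1  {2,4,5,7}:4  {3,5,6,7}:4  {4,5,6,7}:6
  |U|=5: {0,1,3,6,7}:1  {1,3,5,6,7}:5  {2,4,5,6,7}:10  {3,4,5,6,7}:10
  |U|=6: {0,1,3,5,6,7}:6  {1,3,4,5,6,7}:15  {2,3,4,5,6,7}:20
  start at 0(p): 35
  start at 2(t): 21
sum over floor = 56

56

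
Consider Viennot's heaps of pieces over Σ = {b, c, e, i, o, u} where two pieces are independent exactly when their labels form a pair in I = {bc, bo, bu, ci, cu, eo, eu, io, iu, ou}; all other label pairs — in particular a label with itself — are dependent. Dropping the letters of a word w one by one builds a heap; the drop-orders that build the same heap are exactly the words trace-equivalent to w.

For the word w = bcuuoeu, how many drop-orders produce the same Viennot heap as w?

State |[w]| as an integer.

0(b) covers ∅
1(c) covers ∅
2(u) covers ∅
3(u) covers 2:u
4(o) covers 1:c
5(e) covers 0:b, 1:c
6(u) covers 3:u
floor of heap: 0:b, 1:c, 2:u
completions by unplaced set U, small U first (add the entries for U minus each lowest piece of U):
  |U|=1: {4}:1  {5}:1  {6}:1
  |U|=2: {0,5}:1  {3,6}:1  {4,5}:2  {4,6}:2  {5,6}:2
  |U|=3: {0,4,5}:3  {0,5,6}:3  {1,4,5}:2  {2,3,6}:1  {3,4,6}:3  {3,5,6}:3  {4,5,6}:6
  |U|=4: {0,1,4,5}:5  {0,3,5,6}:6  {0,4,5,6}:12  {1,4,5,6}:8  {2,3,4,6}:4  {2,3,5,6}:4  {3,4,5,6}:12
  |U|=5: {0,1,4,5,6}:25  {0,2,3,5,6}:10  {0,3,4,5,6}:30  {1,3,4,5,6}:20  {2,3,4,5,6}:20
  start at 0(b): 40
  start at 1(c): 60
  start at 2(u): 75
sum over floor = 175

175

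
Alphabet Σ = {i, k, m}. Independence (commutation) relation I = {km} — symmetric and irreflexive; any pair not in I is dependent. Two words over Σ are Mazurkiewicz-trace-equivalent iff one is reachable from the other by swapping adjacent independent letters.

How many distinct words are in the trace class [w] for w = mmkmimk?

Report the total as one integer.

8

piece 0:m — minimal
piece 1:m rests on {0:m}
piece 2:k — minimal
piece 3:m rests on {1:m}
piece 4:i rests on {2:k, 3:m}
piece 5:m rests on {4:i}
piece 6:k rests on {4:i}
minimal pieces: {0:m, 2:k}
ways to finish when only these pieces remain (= sum over removing one remaining piece with nothing left below it):
  1 left: {5}→1  {6}→1
  2 left: {5,6}→2
  3 left: {4,5,6}→2
  4 left: {2,4,5,6}→2  {3,4,5,6}→2
  5 left: {1,3,4,5,6}→2  {2,3,4,5,6}→4
  placing 0:m first → 6 extensions
  placing 2:k first → 2 extensions
total linear extensions = 8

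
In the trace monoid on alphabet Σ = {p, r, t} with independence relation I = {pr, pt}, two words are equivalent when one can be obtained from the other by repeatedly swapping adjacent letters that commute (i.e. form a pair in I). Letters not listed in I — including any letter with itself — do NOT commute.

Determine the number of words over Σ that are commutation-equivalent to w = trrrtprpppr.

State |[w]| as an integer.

0(t) covers ∅
1(r) covers 0:t
2(r) covers 1:r
3(r) covers 2:r
4(t) covers 3:r
5(p) covers ∅
6(r) covers 4:t
7(p) covers 5:p
8(p) covers 7:p
9(p) covers 8:p
10(r) covers 6:r
floor of heap: 0:t, 5:p
completions by unplaced set U, small U first (add the entries for U minus each lowest piece of U):
  |U|=1: {9}:1  {10}:1
  |U|=2: {6,10}:1  {8,9}:1  {9,10}:2
  |U|=3: {4,6,10}:1  {6,9,10}:3  {7,8,9}:1  {8,9,10}:3
  |U|=4: {3,4,6,10}:1  {4,6,9,10}:4  {5,7,8,9}:1  {6,8,9,10}:6  {7,8,9,10}:4
  |U|=5: {2,3,4,6,10}:1  {3,4,6,9,10}:5  {4,6,8,9,10}:10  {5,7,8,9,10}:5  {6,7,8,9,10}:10
  |U|=6: {1,2,3,4,6,10}:1  {2,3,4,6,9,10}:6  {3,4,6,8,9,10}:15  {4,6,7,8,9,10}:20  {5,6,7,8,9,10}:15
  |U|=7: {0,1,2,3,4,6,10}:1  {1,2,3,4,6,9,10}:7  {2,3,4,6,8,9,10}:21  {3,4,6,7,8,9,10}:35  {4,5,6,7,8,9,10}:35
  |U|=8: {0,1,2,3,4,6,9,10}:8  {1,2,3,4,6,8,9,10}:28  {2,3,4,6,7,8,9,10}:56  {3,4,5,6,7,8,9,10}:70
  |U|=9: {0,1,2,3,4,6,8,9,10}:36  {1,2,3,4,6,7,8,9,10}:84  {2,3,4,5,6,7,8,9,10}:126
  start at 0(t): 210
  start at 5(p): 120
sum over floor = 330

330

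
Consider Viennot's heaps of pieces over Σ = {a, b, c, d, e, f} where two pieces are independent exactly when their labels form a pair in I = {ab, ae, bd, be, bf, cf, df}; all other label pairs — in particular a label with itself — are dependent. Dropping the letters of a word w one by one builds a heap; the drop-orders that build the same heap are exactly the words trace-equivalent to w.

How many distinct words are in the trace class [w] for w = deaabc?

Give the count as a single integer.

piece 0:d — minimal
piece 1:e rests on {0:d}
piece 2:a rests on {0:d}
piece 3:a rests on {2:a}
piece 4:b — minimal
piece 5:c rests on {1:e, 3:a, 4:b}
minimal pieces: {0:d, 4:b}
ways to finish when only these pieces remain (= sum over removing one remaining piece with nothing left below it):
  1 left: {5}→1
  2 left: {1,5}→1  {3,5}→1  {4,5}→1
  3 left: {1,3,5}→2  {1,4,5}→2  {2,3,5}→1  {3,4,5}→2
  4 left: {1,2,3,5}→3  {1,3,4,5}→6  {2,3,4,5}→3
  placing 0:d first → 12 extensions
  placing 4:b first → 3 extensions
total linear extensions = 15

15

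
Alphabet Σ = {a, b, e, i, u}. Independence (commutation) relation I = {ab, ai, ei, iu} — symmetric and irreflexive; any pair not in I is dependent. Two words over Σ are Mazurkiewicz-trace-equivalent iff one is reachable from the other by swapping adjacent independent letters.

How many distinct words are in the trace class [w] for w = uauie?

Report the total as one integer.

drop 0:u onto floor
drop 1:a onto {0:u}
drop 2:u onto {1:a}
drop 3:i onto floor
drop 4:e onto {2:u}
ground layer = {0:u, 3:i}
drop-orders for the pieces not yet dropped (sum over which currently-grounded one goes next):
  1 to go: {3} 1  {4} 1
  2 to go: {2,4} 1  {3,4} 2
  3 to go: {1,2,4} 1  {2,3,4} 3
  if 0:u drops first: 4 orders
  if 3:i drops first: 1 orders
heap linearizations: 5

5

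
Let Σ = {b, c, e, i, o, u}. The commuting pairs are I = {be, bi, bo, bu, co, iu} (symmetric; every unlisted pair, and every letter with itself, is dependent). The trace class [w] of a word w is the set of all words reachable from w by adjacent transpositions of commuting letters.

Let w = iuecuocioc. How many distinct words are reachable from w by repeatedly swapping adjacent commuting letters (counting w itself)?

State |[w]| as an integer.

8

#0=i has no predecessor
#1=u has no predecessor
#2=e depends on [0:i, 1:u]
#3=c depends on [2:e]
#4=u depends on [3:c]
#5=o depends on [4:u]
#6=c depends on [4:u]
#7=i depends on [5:o, 6:c]
#8=o depends on [7:i]
#9=c depends on [7:i]
sources: [0:i, 1:u]
N(rest) = Σ N(rest − s) over sources s of rest; N(one piece) = 1:
  size 1 → [8]=1  [9]=1
  size 2 → [8,9]=2
  size 3 → [7,8,9]=2
  size 4 → [5,7,8,9]=2  [6,7,8,9]=2
  size 5 → [5,6,7,8,9]=4
  size 6 → [4,5,6,7,8,9]=4
  size 7 → [3,4,5,6,7,8,9]=4
  size 8 → [2,3,4,5,6,7,8,9]=4
  first=0(i) contributes 4
  first=1(u) contributes 4
|[w]| = 8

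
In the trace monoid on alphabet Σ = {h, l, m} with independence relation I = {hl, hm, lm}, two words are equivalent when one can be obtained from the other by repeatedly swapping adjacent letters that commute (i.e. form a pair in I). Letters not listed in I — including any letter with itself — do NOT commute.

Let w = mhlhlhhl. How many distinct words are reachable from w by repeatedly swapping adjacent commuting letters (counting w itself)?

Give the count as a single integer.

#0=m has no predecessor
#1=h has no predecessor
#2=l has no predecessor
#3=h depends on [1:h]
#4=l depends on [2:l]
#5=h depends on [3:h]
#6=h depends on [5:h]
#7=l depends on [4:l]
sources: [0:m, 1:h, 2:l]
N(rest) = Σ N(rest − s) over sources s of rest; N(one piece) = 1:
  size 1 → [0]=1  [6]=1  [7]=1
  size 2 → [0,6]=2  [0,7]=2  [4,7]=1  [5,6]=1  [6,7]=2
  size 3 → [0,4,7]=3  [0,5,6]=3  [0,6,7]=6  [2,4,7]=1  [3,5,6]=1  [4,6,7]=3  [5,6,7]=3
  size 4 → [0,2,4,7]=4  [0,3,5,6]=4  [0,4,6,7]=12  [0,5,6,7]=12  [1,3,5,6]=1  [2,4,6,7]=4  [3,5,6,7]=4  [4,5,6,7]=6
  size 5 → [0,1,3,5,6]=5  [0,2,4,6,7]=20  [0,3,5,6,7]=20  [0,4,5,6,7]=30  [1,3,5,6,7]=5  [2,4,5,6,7]=10  [3,4,5,6,7]=10
  size 6 → [0,1,3,5,6,7]=30  [0,2,4,5,6,7]=60  [0,3,4,5,6,7]=60  [1,3,4,5,6,7]=15  [2,3,4,5,6,7]=20
  first=0(m) contributes 35
  first=1(h) contributes 140
  first=2(l) contributes 105
|[w]| = 280

280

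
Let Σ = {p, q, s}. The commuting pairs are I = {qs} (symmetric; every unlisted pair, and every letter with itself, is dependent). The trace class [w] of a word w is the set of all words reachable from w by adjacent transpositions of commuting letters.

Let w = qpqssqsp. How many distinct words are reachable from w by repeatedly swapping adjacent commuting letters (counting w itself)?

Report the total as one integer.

drop 0:q onto floor
drop 1:p onto {0:q}
drop 2:q onto {1:p}
drop 3:s onto {1:p}
drop 4:s onto {3:s}
drop 5:q onto {2:q}
drop 6:s onto {4:s}
drop 7:p onto {5:q, 6:s}
ground layer = {0:q}
drop-orders for the pieces not yet dropped (sum over which currently-grounded one goes next):
  1 to go: {7} 1
  2 to go: {5,7} 1  {6,7} 1
  3 to go: {2,5,7} 1  {4,6,7} 1  {5,6,7} 2
  4 to go: {2,5,6,7} 3  {3,4,6,7} 1  {4,5,6,7} 3
  5 to go: {2,4,5,6,7} 6  {3,4,5,6,7} 4
  6 to go: {2,3,4,5,6,7} 10
  if 0:q drops first: 10 orders

10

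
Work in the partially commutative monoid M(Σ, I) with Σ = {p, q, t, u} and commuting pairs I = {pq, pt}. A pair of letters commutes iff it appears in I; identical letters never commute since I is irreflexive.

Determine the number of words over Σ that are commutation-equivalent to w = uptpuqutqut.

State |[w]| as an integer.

3

#0=u has no predecessor
#1=p depends on [0:u]
#2=t depends on [0:u]
#3=p depends on [1:p]
#4=u depends on [2:t, 3:p]
#5=q depends on [4:u]
#6=u depends on [5:q]
#7=t depends on [6:u]
#8=q depends on [7:t]
#9=u depends on [8:q]
#10=t depends on [9:u]
sources: [0:u]
N(rest) = Σ N(rest − s) over sources s of rest; N(one piece) = 1:
  size 1 → [10]=1
  size 2 → [9,10]=1
  size 3 → [8,9,10]=1
  size 4 → [7,8,9,10]=1
  size 5 → [6,7,8,9,10]=1
  size 6 → [5,6,7,8,9,10]=1
  size 7 → [4,5,6,7,8,9,10]=1
  size 8 → [2,4,5,6,7,8,9,10]=1  [3,4,5,6,7,8,9,10]=1
  size 9 → [1,3,4,5,6,7,8,9,10]=1  [2,3,4,5,6,7,8,9,10]=2
  first=0(u) contributes 3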